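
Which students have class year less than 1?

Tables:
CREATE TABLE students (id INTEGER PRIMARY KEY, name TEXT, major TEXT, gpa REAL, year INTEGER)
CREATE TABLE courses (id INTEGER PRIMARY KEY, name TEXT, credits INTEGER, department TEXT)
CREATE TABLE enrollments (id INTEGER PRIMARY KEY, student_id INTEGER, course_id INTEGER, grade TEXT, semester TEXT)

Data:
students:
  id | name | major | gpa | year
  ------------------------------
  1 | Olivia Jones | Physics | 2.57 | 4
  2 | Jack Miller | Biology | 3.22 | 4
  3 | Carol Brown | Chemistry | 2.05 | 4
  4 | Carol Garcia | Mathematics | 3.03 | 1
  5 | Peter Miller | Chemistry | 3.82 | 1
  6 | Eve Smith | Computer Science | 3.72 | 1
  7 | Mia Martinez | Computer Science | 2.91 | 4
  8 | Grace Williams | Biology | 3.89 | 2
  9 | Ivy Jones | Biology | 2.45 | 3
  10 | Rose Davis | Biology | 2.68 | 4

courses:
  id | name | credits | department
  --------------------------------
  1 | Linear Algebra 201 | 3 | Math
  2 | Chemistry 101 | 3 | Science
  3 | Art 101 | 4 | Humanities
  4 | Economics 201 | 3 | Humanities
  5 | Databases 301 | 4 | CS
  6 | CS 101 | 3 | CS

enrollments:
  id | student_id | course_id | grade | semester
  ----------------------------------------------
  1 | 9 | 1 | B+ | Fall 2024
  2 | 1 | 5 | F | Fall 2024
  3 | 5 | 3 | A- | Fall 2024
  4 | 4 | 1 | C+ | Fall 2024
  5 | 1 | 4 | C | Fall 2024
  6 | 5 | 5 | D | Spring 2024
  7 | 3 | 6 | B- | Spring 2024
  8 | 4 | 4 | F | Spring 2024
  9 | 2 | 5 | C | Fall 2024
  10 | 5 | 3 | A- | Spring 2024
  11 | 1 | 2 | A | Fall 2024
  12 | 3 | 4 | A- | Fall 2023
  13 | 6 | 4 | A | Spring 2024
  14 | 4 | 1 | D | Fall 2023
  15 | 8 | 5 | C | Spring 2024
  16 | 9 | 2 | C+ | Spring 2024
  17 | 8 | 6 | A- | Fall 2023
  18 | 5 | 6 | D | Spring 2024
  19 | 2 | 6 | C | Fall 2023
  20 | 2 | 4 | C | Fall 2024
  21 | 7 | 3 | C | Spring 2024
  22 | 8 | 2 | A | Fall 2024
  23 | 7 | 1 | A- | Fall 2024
SELECT name, year FROM students WHERE year < 1

Execution result:
(no rows)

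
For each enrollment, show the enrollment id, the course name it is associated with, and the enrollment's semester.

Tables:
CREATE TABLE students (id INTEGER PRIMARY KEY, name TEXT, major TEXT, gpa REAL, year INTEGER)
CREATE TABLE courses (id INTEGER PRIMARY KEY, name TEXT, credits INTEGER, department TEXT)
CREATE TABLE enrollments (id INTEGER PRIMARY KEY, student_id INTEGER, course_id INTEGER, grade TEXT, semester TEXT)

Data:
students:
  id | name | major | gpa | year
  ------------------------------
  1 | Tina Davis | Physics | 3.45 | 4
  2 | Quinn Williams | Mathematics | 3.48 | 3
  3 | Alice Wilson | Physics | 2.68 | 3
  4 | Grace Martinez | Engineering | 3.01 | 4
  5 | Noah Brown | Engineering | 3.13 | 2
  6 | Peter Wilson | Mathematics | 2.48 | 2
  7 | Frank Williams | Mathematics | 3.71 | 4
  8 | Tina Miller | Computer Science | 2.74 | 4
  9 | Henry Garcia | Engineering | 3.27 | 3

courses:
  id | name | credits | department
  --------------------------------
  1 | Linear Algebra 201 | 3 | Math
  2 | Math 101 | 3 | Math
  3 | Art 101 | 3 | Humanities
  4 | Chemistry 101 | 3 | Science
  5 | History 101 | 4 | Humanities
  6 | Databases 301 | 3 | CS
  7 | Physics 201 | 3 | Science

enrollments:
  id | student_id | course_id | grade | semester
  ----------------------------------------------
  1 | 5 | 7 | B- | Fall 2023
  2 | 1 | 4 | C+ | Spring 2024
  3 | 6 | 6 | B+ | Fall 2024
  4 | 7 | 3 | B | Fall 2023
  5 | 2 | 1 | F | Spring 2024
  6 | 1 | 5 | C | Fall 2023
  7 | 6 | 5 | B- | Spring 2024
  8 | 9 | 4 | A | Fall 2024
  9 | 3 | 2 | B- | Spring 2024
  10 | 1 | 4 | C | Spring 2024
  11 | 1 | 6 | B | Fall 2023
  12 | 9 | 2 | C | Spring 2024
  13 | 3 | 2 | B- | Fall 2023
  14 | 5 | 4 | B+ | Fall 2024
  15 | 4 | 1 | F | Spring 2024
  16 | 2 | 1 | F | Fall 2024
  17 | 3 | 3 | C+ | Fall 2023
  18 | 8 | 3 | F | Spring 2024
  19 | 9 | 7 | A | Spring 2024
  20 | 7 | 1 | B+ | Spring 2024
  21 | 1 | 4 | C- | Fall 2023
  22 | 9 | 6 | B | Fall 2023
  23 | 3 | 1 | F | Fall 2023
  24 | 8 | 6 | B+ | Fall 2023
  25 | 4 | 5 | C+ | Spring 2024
SELECT c.id, p.name AS course, c.semester FROM enrollments c JOIN courses p ON c.course_id = p.id

Execution result:
id | course | semester
1 | Physics 201 | Fall 2023
2 | Chemistry 101 | Spring 2024
3 | Databases 301 | Fall 2024
4 | Art 101 | Fall 2023
5 | Linear Algebra 201 | Spring 2024
6 | History 101 | Fall 2023
7 | History 101 | Spring 2024
8 | Chemistry 101 | Fall 2024
9 | Math 101 | Spring 2024
10 | Chemistry 101 | Spring 2024
11 | Databases 301 | Fall 2023
12 | Math 101 | Spring 2024
13 | Math 101 | Fall 2023
14 | Chemistry 101 | Fall 2024
15 | Linear Algebra 201 | Spring 2024
16 | Linear Algebra 201 | Fall 2024
17 | Art 101 | Fall 2023
18 | Art 101 | Spring 2024
19 | Physics 201 | Spring 2024
20 | Linear Algebra 201 | Spring 2024
21 | Chemistry 101 | Fall 2023
22 | Databases 301 | Fall 2023
23 | Linear Algebra 201 | Fall 2023
24 | Databases 301 | Fall 2023
25 | History 101 | Spring 2024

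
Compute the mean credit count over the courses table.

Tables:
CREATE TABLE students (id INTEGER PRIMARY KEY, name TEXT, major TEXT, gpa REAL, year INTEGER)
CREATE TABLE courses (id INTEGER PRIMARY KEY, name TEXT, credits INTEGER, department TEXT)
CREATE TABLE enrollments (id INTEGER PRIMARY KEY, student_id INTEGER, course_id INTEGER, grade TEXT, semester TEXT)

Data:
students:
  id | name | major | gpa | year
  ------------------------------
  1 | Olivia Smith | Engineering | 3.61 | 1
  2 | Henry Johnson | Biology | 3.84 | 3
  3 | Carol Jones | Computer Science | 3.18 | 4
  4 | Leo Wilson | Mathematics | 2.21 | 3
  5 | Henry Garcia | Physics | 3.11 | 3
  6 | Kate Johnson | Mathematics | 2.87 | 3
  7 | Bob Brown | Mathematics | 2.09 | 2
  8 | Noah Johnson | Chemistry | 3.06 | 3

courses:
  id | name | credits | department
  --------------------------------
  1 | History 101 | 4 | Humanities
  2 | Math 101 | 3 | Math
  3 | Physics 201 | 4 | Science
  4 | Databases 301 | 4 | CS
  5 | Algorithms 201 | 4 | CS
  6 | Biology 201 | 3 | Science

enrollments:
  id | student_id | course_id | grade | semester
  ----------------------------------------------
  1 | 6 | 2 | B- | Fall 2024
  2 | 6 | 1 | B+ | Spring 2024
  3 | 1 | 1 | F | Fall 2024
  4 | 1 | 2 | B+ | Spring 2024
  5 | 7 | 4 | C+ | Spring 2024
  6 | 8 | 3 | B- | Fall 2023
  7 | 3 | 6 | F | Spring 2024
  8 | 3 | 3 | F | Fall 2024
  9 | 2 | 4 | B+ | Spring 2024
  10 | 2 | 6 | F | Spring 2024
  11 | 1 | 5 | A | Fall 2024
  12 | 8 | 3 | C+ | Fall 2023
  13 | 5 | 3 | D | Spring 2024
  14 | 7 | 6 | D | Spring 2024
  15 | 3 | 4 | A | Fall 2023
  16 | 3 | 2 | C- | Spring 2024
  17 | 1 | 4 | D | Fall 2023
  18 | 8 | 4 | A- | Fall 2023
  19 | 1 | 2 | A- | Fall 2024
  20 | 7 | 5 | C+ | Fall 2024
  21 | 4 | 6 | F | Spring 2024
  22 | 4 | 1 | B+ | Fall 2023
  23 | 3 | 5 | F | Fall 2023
SELECT AVG(credits) FROM courses

Execution result:
3.67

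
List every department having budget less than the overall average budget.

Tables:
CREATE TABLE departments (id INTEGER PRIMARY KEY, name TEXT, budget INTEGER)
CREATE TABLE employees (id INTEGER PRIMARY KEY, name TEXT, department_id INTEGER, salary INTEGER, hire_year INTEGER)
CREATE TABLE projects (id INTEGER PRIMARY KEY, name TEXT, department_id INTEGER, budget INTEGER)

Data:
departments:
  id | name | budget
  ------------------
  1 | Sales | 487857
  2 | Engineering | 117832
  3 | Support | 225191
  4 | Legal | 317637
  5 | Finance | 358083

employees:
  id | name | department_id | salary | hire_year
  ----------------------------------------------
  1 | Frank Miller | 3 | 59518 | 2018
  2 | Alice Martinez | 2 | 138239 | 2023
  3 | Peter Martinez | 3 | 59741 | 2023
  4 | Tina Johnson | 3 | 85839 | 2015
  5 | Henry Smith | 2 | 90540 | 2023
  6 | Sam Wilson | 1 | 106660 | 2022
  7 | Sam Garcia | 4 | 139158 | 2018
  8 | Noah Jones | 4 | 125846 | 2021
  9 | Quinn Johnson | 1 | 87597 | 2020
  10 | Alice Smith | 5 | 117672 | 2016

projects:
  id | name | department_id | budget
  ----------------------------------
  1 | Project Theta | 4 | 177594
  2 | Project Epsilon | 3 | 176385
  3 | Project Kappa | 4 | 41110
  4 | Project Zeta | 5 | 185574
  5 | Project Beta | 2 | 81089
SELECT name, budget FROM departments WHERE budget < (SELECT AVG(budget) FROM departments)

Execution result:
name | budget
Engineering | 117832
Support | 225191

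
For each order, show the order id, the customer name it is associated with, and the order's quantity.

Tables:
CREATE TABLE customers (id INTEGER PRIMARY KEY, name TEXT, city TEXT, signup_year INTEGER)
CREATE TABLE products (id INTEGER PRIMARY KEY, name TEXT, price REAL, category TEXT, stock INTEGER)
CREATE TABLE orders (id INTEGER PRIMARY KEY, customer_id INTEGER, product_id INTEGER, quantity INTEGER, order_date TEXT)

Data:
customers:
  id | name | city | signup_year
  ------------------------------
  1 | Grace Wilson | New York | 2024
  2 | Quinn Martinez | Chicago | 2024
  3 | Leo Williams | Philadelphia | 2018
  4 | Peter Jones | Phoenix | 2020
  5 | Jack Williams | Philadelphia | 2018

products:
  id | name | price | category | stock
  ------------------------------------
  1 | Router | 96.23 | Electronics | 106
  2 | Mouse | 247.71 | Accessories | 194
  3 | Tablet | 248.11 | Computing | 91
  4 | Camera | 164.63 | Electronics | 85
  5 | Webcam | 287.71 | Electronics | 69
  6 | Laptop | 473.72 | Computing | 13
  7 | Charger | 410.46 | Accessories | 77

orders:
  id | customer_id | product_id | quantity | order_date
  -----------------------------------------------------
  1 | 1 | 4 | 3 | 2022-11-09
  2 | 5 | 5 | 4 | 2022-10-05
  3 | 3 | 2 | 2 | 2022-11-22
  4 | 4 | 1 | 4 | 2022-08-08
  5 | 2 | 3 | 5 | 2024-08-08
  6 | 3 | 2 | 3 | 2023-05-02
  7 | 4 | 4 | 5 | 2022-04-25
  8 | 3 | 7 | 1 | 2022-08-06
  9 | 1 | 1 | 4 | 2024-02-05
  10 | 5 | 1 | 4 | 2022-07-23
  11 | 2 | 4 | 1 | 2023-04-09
SELECT c.id, p.name AS customer, c.quantity FROM orders c JOIN customers p ON c.customer_id = p.id

Execution result:
id | customer | quantity
1 | Grace Wilson | 3
2 | Jack Williams | 4
3 | Leo Williams | 2
4 | Peter Jones | 4
5 | Quinn Martinez | 5
6 | Leo Williams | 3
7 | Peter Jones | 5
8 | Leo Williams | 1
9 | Grace Wilson | 4
10 | Jack Williams | 4
11 | Quinn Martinez | 1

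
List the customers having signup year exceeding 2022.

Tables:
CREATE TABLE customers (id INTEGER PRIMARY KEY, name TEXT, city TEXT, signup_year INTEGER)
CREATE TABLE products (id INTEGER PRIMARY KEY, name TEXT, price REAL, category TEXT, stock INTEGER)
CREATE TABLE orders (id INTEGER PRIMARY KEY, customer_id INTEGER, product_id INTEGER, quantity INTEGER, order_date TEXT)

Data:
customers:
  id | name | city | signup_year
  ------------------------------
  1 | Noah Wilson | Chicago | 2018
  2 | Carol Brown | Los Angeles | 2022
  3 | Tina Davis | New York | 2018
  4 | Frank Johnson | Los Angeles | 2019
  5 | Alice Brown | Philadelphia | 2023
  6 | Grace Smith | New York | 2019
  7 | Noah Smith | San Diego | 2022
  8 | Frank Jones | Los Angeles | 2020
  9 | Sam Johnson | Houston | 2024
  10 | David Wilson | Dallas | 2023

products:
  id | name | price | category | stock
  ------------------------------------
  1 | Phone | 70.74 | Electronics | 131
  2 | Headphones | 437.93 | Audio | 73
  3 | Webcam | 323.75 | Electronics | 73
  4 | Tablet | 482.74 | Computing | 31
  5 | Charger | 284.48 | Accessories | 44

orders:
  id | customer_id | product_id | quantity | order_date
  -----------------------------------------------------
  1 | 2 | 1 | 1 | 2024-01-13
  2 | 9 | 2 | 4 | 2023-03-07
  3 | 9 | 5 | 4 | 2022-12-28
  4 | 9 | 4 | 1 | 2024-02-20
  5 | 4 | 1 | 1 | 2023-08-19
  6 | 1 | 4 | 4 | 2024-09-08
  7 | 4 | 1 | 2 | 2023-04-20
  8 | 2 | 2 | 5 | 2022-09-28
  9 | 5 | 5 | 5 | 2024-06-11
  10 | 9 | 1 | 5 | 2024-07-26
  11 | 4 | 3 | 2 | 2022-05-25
SELECT name, signup_year FROM customers WHERE signup_year > 2022

Execution result:
name | signup_year
Alice Brown | 2023
Sam Johnson | 2024
David Wilson | 2023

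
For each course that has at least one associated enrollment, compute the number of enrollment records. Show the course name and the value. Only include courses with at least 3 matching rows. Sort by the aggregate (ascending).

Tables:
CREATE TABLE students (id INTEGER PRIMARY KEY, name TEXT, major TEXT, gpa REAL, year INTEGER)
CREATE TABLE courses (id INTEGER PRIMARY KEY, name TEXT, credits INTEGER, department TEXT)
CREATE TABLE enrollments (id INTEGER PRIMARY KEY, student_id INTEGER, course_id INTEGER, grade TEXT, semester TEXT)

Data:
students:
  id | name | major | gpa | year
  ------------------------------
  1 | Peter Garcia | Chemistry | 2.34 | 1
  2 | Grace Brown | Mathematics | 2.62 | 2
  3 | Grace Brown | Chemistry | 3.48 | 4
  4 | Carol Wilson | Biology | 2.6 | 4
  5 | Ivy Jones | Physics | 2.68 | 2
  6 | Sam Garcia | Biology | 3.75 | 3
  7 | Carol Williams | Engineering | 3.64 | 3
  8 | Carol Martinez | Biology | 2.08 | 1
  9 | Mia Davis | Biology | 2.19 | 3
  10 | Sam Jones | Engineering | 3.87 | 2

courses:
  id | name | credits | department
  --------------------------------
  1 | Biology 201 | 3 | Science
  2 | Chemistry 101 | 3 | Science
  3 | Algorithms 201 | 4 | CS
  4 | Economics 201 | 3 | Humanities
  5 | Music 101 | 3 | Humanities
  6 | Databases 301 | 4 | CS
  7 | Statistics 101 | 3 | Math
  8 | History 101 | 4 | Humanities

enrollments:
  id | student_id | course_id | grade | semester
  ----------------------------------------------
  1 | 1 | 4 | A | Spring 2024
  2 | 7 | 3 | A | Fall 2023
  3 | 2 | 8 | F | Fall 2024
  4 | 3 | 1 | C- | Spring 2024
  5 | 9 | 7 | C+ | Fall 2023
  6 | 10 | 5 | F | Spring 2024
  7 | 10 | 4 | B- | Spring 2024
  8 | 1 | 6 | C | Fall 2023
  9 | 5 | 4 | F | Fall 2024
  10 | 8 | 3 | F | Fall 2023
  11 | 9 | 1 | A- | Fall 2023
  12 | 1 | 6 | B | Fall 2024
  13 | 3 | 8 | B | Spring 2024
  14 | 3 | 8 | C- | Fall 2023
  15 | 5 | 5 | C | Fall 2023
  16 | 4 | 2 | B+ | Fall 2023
SELECT p.name, COUNT(*) AS n FROM enrollments c JOIN courses p ON c.course_id = p.id GROUP BY p.id, p.name HAVING COUNT(*) >= 3 ORDER BY n ASC

Execution result:
name | n
Economics 201 | 3
History 101 | 3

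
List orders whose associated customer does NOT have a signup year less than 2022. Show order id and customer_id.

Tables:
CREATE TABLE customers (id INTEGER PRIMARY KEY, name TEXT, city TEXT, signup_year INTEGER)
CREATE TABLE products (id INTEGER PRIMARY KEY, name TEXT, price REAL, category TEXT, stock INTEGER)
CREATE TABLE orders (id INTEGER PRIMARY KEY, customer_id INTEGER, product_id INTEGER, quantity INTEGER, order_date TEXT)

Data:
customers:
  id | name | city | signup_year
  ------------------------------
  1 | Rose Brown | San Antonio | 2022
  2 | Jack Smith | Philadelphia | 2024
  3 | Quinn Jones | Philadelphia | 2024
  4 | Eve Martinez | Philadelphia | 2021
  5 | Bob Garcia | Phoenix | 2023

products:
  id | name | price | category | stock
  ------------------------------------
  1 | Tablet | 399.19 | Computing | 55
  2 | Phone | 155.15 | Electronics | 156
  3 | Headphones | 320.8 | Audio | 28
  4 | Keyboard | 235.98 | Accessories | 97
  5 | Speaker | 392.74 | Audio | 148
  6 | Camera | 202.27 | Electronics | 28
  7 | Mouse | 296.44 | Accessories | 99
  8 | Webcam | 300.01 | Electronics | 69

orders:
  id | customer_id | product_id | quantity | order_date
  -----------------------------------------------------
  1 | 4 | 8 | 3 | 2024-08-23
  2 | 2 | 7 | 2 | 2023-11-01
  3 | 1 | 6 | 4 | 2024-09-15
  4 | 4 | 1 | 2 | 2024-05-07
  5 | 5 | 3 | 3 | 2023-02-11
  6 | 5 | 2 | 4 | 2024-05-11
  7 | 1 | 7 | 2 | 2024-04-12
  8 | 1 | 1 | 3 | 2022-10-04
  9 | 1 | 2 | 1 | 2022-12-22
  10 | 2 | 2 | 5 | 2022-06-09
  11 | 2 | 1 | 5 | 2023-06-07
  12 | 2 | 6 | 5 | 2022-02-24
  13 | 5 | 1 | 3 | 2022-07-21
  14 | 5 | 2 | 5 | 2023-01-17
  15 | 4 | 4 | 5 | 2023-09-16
SELECT id, customer_id FROM orders WHERE customer_id NOT IN (SELECT id FROM customers WHERE signup_year < 2022)

Execution result:
id | customer_id
2 | 2
3 | 1
5 | 5
6 | 5
7 | 1
8 | 1
9 | 1
10 | 2
11 | 2
12 | 2
13 | 5
14 | 5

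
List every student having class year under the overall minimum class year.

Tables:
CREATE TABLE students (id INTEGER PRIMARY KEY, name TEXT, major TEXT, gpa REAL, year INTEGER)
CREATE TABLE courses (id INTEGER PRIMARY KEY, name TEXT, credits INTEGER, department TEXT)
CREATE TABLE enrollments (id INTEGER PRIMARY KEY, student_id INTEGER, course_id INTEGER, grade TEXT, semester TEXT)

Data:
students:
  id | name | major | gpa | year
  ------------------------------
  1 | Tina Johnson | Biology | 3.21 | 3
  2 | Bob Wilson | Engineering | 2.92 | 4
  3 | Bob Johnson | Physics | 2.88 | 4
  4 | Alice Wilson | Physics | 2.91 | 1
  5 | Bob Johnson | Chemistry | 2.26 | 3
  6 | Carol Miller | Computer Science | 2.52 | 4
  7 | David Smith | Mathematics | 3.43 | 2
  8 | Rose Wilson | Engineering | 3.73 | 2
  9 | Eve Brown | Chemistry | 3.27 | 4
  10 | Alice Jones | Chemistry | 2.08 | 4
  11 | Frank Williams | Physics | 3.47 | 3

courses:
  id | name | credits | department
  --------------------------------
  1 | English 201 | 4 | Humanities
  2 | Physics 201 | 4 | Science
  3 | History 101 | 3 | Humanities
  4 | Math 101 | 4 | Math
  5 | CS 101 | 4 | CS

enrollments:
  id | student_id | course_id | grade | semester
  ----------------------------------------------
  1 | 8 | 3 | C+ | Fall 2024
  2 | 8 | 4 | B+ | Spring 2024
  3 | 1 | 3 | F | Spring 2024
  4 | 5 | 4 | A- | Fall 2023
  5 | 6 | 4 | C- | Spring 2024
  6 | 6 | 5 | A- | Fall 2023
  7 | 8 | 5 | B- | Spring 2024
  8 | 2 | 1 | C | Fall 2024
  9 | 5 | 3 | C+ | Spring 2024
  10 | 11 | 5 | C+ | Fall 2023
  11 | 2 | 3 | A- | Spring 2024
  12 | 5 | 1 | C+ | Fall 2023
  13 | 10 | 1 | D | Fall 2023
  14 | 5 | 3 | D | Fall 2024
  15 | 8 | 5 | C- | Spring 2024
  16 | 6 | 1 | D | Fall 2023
SELECT name, year FROM students WHERE year < (SELECT MIN(year) FROM students)

Execution result:
(no rows)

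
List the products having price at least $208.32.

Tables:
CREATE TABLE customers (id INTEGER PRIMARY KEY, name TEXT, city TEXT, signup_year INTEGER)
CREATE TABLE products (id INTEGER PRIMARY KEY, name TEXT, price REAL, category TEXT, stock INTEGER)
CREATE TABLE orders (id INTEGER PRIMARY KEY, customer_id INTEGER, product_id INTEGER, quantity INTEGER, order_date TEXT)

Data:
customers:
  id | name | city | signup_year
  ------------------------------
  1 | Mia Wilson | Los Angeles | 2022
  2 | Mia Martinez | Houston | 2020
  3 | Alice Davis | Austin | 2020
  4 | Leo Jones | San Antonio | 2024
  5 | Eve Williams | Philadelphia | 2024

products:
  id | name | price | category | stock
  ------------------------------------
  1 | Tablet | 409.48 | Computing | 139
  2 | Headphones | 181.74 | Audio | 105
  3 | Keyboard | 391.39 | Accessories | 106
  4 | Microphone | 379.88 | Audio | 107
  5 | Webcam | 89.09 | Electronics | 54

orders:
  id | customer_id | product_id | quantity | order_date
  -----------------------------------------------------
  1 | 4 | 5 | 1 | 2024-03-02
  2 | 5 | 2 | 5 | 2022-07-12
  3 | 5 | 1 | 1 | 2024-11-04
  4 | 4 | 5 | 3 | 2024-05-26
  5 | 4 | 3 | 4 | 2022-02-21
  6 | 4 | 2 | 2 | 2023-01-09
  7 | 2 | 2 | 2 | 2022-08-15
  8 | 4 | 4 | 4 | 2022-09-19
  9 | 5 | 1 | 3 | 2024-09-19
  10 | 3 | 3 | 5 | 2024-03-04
SELECT name, price FROM products WHERE price >= 208.32

Execution result:
name | price
Tablet | 409.48
Keyboard | 391.39
Microphone | 379.88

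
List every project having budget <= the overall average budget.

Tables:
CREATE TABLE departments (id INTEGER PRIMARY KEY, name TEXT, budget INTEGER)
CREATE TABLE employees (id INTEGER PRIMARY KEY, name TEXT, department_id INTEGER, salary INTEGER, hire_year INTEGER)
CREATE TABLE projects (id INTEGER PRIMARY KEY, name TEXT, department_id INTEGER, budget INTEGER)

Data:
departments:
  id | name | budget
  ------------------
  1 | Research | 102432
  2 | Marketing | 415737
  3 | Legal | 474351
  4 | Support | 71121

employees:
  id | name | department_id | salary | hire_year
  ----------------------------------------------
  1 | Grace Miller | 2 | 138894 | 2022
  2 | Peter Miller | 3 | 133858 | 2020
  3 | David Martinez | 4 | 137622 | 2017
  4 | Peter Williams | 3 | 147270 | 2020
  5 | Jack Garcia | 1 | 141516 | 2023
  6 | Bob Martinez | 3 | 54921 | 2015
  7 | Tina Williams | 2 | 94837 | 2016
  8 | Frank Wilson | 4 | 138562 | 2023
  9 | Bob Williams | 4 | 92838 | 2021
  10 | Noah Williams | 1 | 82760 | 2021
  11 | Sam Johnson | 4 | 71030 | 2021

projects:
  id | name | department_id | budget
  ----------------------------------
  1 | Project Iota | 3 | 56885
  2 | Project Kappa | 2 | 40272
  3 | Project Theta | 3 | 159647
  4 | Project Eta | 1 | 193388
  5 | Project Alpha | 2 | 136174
SELECT name, budget FROM projects WHERE budget <= (SELECT AVG(budget) FROM projects)

Execution result:
name | budget
Project Iota | 56885
Project Kappa | 40272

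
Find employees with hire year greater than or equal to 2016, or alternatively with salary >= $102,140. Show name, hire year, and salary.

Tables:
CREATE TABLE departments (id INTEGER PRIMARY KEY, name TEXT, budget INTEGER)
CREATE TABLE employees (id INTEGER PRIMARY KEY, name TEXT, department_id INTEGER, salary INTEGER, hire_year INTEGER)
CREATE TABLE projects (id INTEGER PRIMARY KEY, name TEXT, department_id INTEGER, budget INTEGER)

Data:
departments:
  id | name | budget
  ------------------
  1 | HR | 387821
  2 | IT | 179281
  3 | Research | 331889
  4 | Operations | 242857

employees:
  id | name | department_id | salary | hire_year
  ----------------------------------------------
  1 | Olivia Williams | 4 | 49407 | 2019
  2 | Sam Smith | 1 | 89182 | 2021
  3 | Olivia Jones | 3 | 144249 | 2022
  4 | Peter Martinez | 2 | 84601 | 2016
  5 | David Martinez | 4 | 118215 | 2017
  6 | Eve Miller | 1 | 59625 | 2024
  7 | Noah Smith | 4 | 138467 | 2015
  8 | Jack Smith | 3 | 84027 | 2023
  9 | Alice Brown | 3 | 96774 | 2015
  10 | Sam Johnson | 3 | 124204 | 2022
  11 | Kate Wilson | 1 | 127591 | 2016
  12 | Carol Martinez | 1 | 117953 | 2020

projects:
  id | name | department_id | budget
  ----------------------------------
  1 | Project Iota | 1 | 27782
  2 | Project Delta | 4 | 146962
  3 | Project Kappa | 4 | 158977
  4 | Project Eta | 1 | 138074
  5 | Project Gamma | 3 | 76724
SELECT name, hire_year, salary FROM employees WHERE hire_year >= 2016 OR salary >= 102140

Execution result:
name | hire_year | salary
Olivia Williams | 2019 | 49407
Sam Smith | 2021 | 89182
Olivia Jones | 2022 | 144249
Peter Martinez | 2016 | 84601
David Martinez | 2017 | 118215
Eve Miller | 2024 | 59625
Noah Smith | 2015 | 138467
Jack Smith | 2023 | 84027
Sam Johnson | 2022 | 124204
Kate Wilson | 2016 | 127591
Carol Martinez | 2020 | 117953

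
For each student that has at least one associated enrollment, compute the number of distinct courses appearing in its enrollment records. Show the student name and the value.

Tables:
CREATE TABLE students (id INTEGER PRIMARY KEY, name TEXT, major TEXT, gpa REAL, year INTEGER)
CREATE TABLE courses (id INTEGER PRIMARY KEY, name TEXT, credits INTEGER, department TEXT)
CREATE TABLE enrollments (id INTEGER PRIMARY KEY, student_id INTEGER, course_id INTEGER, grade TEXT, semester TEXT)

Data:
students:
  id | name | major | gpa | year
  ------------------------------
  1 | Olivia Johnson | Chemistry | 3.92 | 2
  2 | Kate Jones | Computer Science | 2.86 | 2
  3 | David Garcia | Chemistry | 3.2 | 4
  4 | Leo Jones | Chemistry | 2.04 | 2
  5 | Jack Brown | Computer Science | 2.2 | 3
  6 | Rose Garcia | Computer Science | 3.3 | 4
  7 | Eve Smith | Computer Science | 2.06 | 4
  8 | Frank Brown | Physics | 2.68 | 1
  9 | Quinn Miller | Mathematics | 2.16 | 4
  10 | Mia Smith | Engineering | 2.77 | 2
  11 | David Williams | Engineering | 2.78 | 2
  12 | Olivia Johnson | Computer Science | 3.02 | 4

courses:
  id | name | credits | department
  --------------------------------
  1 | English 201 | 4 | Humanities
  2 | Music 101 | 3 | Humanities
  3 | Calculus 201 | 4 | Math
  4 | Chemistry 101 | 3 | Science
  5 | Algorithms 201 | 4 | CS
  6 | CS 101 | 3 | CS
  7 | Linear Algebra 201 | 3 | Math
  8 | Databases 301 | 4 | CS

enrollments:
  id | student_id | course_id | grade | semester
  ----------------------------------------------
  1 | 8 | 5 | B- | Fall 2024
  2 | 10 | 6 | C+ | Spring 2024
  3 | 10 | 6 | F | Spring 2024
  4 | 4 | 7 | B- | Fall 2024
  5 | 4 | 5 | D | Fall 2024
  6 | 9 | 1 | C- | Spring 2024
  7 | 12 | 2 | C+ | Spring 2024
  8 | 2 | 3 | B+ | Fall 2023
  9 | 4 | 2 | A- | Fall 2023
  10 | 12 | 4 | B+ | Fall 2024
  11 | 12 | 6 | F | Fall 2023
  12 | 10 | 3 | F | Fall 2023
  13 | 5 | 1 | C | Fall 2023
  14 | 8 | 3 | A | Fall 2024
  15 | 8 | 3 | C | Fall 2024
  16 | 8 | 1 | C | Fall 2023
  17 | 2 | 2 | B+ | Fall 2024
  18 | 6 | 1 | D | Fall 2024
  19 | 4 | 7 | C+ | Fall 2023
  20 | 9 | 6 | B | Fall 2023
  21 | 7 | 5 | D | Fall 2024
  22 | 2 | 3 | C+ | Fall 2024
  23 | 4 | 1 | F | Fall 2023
SELECT p.name, COUNT(DISTINCT c.course_id) AS distinct_course_count FROM enrollments c JOIN students p ON c.student_id = p.id GROUP BY p.id, p.name

Execution result:
name | distinct_course_count
Kate Jones | 2
Leo Jones | 4
Jack Brown | 1
Rose Garcia | 1
Eve Smith | 1
Frank Brown | 3
Quinn Miller | 2
Mia Smith | 2
Olivia Johnson | 3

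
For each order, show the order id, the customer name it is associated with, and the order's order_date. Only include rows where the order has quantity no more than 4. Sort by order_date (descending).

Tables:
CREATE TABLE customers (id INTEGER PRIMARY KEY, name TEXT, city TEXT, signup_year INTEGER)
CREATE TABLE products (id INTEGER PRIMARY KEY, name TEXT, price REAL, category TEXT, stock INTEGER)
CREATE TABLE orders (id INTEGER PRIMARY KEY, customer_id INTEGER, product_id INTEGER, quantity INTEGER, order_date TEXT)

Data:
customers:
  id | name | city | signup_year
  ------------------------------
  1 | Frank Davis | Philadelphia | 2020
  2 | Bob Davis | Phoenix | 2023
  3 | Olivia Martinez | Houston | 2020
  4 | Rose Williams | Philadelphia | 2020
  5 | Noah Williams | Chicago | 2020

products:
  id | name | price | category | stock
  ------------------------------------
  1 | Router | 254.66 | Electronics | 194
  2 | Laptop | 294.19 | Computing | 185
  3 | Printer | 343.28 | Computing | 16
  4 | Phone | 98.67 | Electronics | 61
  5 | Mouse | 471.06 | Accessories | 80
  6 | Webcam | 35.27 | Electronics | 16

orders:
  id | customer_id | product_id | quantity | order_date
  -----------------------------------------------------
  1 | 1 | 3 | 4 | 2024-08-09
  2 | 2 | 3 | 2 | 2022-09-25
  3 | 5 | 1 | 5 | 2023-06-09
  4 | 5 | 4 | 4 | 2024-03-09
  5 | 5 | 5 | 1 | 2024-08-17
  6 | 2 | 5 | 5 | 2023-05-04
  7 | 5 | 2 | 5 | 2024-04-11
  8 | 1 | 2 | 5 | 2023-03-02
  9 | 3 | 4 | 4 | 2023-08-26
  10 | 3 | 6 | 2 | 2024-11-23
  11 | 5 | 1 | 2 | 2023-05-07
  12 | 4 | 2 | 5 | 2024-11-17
SELECT c.id, p.name AS customer, c.order_date FROM orders c JOIN customers p ON c.customer_id = p.id WHERE c.quantity <= 4 ORDER BY c.order_date DESC

Execution result:
id | customer | order_date
10 | Olivia Martinez | 2024-11-23
5 | Noah Williams | 2024-08-17
1 | Frank Davis | 2024-08-09
4 | Noah Williams | 2024-03-09
9 | Olivia Martinez | 2023-08-26
11 | Noah Williams | 2023-05-07
2 | Bob Davis | 2022-09-25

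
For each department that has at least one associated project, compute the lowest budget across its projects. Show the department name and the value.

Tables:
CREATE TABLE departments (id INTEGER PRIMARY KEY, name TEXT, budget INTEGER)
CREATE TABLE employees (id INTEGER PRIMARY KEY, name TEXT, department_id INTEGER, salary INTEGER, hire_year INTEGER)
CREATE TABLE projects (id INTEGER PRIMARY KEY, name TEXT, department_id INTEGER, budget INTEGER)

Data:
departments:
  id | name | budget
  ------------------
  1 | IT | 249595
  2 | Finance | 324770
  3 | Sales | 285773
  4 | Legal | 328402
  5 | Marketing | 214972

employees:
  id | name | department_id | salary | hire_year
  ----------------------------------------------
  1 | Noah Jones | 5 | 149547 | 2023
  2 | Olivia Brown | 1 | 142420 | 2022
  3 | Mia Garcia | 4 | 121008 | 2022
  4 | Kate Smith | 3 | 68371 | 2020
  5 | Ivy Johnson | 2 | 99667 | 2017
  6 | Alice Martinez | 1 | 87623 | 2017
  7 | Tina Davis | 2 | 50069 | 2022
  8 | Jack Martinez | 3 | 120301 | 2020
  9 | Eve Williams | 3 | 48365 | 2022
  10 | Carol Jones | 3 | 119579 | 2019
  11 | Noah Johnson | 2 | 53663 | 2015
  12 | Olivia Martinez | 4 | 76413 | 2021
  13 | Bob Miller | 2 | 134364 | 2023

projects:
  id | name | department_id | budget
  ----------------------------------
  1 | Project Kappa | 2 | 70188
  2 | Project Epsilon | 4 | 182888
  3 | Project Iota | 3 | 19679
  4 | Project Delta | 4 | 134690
SELECT p.name, MIN(c.budget) AS min_budget FROM projects c JOIN departments p ON c.department_id = p.id GROUP BY p.id, p.name

Execution result:
name | min_budget
Finance | 70188
Sales | 19679
Legal | 134690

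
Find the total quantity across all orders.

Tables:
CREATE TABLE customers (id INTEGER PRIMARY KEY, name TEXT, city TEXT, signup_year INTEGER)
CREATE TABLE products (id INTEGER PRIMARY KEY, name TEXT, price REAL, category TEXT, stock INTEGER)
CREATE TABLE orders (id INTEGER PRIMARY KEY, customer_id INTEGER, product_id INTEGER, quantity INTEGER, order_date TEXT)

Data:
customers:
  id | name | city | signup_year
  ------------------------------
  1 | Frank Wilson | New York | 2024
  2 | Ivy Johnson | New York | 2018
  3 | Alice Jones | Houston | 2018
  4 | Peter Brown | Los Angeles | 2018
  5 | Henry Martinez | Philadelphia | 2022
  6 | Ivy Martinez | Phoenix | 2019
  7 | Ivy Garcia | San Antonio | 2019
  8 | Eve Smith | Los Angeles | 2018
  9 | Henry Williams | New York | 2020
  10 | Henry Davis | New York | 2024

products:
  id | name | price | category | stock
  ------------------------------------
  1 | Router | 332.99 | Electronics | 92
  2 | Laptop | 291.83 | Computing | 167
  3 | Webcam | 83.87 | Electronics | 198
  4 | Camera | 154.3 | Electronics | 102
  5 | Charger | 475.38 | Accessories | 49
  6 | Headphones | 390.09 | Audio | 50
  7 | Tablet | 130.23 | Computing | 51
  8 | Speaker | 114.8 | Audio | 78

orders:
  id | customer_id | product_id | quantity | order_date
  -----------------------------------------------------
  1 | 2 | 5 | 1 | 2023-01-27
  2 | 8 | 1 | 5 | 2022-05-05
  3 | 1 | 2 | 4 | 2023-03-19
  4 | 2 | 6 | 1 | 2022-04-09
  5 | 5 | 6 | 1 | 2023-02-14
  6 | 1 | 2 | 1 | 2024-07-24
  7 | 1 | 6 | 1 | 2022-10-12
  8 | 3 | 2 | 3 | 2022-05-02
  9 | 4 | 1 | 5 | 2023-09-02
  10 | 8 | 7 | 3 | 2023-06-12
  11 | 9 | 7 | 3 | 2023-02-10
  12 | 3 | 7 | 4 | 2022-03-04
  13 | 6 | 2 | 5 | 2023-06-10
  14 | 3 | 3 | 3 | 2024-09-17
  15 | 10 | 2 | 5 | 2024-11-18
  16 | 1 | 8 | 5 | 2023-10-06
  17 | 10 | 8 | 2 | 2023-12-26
SELECT SUM(quantity) FROM orders

Execution result:
52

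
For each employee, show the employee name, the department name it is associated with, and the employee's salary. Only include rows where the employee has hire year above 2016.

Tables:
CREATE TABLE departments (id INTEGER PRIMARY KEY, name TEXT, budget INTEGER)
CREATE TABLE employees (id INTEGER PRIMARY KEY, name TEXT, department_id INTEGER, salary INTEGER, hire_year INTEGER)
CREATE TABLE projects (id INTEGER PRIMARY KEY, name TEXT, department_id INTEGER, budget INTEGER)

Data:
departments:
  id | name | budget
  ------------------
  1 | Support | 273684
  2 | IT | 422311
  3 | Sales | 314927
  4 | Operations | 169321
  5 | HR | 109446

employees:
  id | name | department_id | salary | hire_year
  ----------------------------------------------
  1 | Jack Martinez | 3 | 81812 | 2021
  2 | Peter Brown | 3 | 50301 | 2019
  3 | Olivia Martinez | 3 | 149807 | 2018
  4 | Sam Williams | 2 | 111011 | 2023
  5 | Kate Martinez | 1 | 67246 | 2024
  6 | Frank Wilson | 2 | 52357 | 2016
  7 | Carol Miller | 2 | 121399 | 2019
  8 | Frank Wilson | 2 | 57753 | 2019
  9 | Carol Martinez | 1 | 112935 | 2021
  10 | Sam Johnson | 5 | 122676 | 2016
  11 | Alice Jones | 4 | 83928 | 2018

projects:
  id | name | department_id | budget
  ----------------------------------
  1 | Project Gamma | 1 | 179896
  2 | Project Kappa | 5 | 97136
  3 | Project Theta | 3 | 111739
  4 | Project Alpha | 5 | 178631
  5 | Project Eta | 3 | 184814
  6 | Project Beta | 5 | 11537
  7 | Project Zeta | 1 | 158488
SELECT c.name, p.name AS department, c.salary FROM employees c JOIN departments p ON c.department_id = p.id WHERE c.hire_year > 2016

Execution result:
name | department | salary
Jack Martinez | Sales | 81812
Peter Brown | Sales | 50301
Olivia Martinez | Sales | 149807
Sam Williams | IT | 111011
Kate Martinez | Support | 67246
Carol Miller | IT | 121399
Frank Wilson | IT | 57753
Carol Martinez | Support | 112935
Alice Jones | Operations | 83928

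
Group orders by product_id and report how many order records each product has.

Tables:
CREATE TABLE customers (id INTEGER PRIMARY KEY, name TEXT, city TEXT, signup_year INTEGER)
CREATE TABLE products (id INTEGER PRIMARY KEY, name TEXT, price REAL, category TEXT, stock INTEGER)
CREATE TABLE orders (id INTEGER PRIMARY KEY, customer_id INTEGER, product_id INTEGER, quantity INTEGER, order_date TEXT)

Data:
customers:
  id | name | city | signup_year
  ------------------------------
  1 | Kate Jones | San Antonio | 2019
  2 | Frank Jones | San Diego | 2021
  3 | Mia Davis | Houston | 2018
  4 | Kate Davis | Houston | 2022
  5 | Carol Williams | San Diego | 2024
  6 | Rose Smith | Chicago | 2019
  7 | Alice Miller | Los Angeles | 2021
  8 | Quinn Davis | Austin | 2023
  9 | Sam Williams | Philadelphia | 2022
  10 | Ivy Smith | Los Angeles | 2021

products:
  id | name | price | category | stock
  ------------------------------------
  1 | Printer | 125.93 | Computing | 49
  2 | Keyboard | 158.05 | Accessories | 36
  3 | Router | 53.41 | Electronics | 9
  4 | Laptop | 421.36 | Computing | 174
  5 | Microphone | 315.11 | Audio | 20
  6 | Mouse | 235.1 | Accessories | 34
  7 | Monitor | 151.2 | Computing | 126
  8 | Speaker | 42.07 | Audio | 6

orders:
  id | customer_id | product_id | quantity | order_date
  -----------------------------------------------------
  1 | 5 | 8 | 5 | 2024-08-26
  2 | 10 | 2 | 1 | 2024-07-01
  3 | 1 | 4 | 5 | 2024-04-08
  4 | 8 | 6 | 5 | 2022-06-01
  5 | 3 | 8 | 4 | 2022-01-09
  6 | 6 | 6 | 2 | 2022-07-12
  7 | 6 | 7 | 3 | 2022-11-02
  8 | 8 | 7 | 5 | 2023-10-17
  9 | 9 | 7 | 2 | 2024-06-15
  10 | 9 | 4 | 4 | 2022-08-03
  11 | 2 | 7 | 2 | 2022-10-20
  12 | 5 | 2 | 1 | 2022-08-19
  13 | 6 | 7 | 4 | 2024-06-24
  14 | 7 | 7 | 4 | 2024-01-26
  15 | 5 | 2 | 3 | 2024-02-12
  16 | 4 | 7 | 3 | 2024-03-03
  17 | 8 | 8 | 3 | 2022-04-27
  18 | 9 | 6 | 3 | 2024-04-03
SELECT product_id, COUNT(*) AS order_count FROM orders GROUP BY product_id

Execution result:
product_id | order_count
2 | 3
4 | 2
6 | 3
7 | 7
8 | 3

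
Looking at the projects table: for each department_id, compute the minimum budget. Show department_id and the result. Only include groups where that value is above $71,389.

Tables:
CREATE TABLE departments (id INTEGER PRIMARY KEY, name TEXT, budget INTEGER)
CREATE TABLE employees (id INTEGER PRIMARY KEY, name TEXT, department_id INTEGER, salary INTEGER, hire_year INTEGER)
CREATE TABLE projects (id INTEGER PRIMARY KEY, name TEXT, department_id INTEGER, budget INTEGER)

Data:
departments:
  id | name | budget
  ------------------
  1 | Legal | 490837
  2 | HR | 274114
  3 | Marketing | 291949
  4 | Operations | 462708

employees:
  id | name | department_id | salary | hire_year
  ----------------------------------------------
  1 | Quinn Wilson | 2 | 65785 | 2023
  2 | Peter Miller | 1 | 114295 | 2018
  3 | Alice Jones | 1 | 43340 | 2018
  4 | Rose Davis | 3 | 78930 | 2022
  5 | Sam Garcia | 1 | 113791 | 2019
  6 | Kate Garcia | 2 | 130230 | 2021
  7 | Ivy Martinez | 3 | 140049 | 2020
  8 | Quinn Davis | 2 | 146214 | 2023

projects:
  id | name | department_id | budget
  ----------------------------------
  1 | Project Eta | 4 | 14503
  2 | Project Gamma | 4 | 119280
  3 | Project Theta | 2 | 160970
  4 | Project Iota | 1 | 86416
SELECT department_id, MIN(budget) AS min_budget FROM projects GROUP BY department_id HAVING MIN(budget) > 71389

Execution result:
department_id | min_budget
1 | 86416
2 | 160970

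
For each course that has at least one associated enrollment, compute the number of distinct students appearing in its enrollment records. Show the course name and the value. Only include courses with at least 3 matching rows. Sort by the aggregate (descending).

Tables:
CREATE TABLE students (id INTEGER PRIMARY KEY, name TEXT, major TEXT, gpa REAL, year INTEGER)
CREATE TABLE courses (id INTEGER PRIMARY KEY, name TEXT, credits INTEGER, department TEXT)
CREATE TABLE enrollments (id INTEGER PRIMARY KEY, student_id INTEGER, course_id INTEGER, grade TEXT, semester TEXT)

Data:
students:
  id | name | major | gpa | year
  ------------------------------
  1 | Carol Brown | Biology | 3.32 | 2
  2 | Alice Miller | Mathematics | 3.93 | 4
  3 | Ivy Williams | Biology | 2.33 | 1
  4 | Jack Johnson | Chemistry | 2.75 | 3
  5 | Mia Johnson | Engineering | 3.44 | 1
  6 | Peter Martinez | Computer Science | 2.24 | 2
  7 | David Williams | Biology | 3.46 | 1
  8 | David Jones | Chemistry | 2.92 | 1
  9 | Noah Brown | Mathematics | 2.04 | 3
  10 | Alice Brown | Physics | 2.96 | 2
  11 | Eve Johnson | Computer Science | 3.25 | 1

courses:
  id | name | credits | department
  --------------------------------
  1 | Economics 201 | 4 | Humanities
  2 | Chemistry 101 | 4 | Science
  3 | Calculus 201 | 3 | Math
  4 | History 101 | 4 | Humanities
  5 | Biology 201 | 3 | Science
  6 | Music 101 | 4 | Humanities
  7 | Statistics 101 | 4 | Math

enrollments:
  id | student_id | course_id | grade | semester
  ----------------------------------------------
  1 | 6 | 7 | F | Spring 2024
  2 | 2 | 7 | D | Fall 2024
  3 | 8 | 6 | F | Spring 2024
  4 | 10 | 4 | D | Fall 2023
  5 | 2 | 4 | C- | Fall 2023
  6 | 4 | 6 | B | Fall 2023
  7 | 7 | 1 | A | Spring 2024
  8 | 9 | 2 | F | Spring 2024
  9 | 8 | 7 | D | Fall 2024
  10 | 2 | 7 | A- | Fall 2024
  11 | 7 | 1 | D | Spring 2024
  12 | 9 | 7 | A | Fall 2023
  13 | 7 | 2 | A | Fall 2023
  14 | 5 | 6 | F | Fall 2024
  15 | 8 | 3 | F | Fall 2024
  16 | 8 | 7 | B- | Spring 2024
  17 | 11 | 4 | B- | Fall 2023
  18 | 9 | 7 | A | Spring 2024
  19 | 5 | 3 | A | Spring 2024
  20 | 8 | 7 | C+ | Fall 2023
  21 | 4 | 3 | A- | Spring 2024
SELECT p.name, COUNT(DISTINCT c.student_id) AS distinct_student_count FROM enrollments c JOIN courses p ON c.course_id = p.id GROUP BY p.id, p.name HAVING COUNT(*) >= 3 ORDER BY distinct_student_count DESC

Execution result:
name | distinct_student_count
Statistics 101 | 4
Calculus 201 | 3
History 101 | 3
Music 101 | 3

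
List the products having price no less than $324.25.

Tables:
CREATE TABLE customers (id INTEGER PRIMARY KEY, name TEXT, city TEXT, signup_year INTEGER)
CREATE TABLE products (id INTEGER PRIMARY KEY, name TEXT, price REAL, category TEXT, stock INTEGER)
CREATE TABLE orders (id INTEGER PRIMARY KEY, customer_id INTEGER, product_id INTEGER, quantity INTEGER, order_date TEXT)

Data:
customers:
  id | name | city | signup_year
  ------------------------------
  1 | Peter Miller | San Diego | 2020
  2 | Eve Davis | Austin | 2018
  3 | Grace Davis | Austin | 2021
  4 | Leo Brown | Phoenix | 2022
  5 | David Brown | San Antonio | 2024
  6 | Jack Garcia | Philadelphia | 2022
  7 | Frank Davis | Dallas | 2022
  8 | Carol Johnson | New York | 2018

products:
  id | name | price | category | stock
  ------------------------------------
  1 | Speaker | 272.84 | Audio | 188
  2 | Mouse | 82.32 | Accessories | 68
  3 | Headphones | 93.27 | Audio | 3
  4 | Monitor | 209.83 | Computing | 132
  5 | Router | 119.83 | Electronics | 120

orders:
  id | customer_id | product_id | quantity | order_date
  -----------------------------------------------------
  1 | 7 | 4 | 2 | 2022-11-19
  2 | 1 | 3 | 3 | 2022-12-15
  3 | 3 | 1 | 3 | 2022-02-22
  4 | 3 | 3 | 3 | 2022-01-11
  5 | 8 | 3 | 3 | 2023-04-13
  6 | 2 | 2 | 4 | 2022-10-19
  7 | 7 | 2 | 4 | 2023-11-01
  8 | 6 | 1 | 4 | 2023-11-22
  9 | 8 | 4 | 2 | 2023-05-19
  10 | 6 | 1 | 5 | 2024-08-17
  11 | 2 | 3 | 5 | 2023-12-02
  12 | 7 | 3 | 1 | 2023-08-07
SELECT name, price FROM products WHERE price >= 324.25

Execution result:
(no rows)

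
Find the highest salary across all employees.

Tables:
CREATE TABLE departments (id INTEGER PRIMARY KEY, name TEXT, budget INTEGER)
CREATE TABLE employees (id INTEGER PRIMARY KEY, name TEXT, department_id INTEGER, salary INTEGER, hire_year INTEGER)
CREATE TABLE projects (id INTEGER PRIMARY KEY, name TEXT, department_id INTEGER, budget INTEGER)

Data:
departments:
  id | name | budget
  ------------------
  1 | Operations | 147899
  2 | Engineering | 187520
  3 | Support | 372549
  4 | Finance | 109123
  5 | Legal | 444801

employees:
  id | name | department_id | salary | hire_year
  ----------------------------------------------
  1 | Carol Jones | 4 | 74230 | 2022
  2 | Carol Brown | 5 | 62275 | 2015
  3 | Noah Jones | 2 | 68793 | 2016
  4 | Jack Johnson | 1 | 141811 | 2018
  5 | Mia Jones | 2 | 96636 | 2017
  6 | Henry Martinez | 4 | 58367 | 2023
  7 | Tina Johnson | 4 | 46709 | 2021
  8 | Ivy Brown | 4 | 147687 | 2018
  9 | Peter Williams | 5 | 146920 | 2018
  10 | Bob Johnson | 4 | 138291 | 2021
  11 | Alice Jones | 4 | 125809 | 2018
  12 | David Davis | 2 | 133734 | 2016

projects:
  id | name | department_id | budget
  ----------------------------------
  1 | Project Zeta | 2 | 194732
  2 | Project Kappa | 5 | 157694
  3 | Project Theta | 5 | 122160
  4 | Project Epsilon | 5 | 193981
SELECT MAX(salary) FROM employees

Execution result:
147687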